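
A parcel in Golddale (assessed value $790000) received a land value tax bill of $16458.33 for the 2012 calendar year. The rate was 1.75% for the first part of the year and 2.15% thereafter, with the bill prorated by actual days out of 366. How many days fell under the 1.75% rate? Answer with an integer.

Let d = days at the first rate; then 366 − d days at the second rate.
$790000 × [1.75%·d + 2.15%·(366−d)] / 366 = $16458.33
Solving gives d = 61, so the new rate took effect on 2 Mar 2012.

61 days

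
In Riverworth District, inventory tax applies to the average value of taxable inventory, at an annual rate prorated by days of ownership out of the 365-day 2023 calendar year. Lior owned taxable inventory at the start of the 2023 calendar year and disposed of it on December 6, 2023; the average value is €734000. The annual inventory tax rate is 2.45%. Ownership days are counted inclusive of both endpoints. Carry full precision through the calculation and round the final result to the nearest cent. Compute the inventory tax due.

€16751.29

Days held (January 1 – December 6, 2023): 340 out of 365
Tax = €734000 × 2.45% × 340/365 = €16751.2877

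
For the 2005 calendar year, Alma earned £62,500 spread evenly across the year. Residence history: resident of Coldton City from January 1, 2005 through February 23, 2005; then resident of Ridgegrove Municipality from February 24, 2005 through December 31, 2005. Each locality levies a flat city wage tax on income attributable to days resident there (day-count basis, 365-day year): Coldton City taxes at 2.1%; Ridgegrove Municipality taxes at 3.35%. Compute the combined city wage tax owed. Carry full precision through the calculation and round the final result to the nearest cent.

Coldton City, January 1 – February 23, 2005: 54 days → £62,500 × 2.1% × 54/365 = £194.1781
Ridgegrove Municipality, February 24 – December 31, 2005: 311 days → £62,500 × 3.35% × 311/365 = £1,783.9897
Total = £1,978.1678

£1,978.17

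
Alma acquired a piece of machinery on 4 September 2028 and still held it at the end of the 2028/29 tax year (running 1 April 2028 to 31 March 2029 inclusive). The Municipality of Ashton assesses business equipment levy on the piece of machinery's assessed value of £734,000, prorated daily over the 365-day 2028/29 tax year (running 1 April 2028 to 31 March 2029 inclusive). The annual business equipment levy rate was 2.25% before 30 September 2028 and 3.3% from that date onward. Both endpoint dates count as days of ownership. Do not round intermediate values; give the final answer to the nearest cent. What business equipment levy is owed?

4 September – 29 September 2028: 26 days at 2.25% → £734,000 × 2.25% × 26/365 = £1,176.4110
30 September 2028 – 31 March 2029: 183 days at 3.3% → £734,000 × 3.3% × 183/365 = £12,144.1808
Total = £13,320.5918

£13,320.59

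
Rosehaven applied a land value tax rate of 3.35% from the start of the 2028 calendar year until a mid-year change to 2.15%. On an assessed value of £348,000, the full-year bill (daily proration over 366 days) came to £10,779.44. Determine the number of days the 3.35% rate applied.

289 days

Let d = days at the first rate; then 366 − d days at the second rate.
£348,000 × [3.35%·d + 2.15%·(366−d)] / 366 = £10,779.44
Solving gives d = 289, so the new rate took effect on 16 Oct 2028.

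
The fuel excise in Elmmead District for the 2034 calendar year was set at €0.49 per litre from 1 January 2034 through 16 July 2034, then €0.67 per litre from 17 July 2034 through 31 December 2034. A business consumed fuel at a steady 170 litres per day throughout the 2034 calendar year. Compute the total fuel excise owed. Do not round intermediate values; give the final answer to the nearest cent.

€35,545.30

1 January – 16 July 2034: 197 days × 170 litres/day = 33,490 litres at €0.49/litre → €16,410.10
17 July – 31 December 2034: 168 days × 170 litres/day = 28,560 litres at €0.67/litre → €19,135.20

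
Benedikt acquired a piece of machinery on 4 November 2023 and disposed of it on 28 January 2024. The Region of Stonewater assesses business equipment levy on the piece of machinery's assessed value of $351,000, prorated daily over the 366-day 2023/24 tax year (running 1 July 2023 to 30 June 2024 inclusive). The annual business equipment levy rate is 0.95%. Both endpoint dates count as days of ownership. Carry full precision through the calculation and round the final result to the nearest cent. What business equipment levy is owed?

$783.52

Days held (4 November 2023 – 28 January 2024): 86 out of 366
Tax = $351,000 × 0.95% × 86/366 = $783.5164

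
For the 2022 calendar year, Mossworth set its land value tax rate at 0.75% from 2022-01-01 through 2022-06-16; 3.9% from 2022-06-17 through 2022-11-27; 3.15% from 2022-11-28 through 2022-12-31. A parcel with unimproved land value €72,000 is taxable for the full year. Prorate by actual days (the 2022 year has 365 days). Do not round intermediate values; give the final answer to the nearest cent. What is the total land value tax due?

€1,720.01

2022-01-01 to 2022-06-16: 167 days at 0.75% → €72,000 × 0.75% × 167/365 = €247.0685
2022-06-17 to 2022-11-27: 164 days at 3.9% → €72,000 × 3.9% × 164/365 = €1,261.6767
2022-11-28 to 2022-12-31: 34 days at 3.15% → €72,000 × 3.15% × 34/365 = €211.2658
Total = €1,720.0110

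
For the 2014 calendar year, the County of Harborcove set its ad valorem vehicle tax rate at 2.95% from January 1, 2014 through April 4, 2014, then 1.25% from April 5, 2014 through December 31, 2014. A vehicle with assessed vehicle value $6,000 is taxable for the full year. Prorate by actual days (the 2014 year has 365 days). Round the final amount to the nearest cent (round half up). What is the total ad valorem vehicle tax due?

January 1 – April 4, 2014: 94 days at 2.95% → $6,000 × 2.95% × 94/365 = $45.5836
April 5 – December 31, 2014: 271 days at 1.25% → $6,000 × 1.25% × 271/365 = $55.6849
Total = $101.2685

$101.27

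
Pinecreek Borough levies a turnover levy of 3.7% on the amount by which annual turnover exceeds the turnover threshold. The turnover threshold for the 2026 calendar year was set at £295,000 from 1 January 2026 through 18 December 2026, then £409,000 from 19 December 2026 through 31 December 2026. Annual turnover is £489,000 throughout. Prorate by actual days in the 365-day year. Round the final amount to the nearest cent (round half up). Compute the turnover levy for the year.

£7,027.77

1 January – 18 December 2026: 352 days, exemption £295,000 → (£489,000 − £295,000) × 3.7% × 352/365 = £6,922.3452
19 December – 31 December 2026: 13 days, exemption £409,000 → (£489,000 − £409,000) × 3.7% × 13/365 = £105.4247
Total = £7,027.7699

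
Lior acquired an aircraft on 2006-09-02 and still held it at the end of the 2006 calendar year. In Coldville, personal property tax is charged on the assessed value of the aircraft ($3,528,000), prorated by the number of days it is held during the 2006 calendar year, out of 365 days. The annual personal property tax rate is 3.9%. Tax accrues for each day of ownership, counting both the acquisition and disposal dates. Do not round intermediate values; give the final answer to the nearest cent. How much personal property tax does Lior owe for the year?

Days held (2006-09-02 to 2006-12-31): 121 out of 365
Tax = $3,528,000 × 3.9% × 121/365 = $45,612.6904

$45,612.69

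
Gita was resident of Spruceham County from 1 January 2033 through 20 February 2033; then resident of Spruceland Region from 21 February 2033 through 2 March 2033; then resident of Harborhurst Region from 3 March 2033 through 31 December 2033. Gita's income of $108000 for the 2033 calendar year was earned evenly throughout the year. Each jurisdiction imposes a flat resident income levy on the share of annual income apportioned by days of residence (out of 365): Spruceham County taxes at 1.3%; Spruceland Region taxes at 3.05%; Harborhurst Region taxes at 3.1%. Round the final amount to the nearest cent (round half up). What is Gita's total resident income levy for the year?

Spruceham County, 1 January – 20 February 2033: 51 days → $108000 × 1.3% × 51/365 = $196.1753
Spruceland Region, 21 February – 2 March 2033: 10 days → $108000 × 3.05% × 10/365 = $90.2466
Harborhurst Region, 3 March – 31 December 2033: 304 days → $108000 × 3.1% × 304/365 = $2788.4712
Total = $3074.8932

$3074.89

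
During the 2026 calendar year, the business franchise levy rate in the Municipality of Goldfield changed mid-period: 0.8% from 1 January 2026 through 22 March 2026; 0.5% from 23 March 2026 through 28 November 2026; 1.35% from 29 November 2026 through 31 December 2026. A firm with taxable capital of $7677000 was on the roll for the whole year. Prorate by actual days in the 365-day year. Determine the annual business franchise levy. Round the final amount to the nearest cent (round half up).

$49395.71

1 January – 22 March 2026: 81 days at 0.8% → $7677000 × 0.8% × 81/365 = $13629.3041
23 March – 28 November 2026: 251 days at 0.5% → $7677000 × 0.5% × 251/365 = $26396.2603
29 November – 31 December 2026: 33 days at 1.35% → $7677000 × 1.35% × 33/365 = $9370.1466
Total = $49395.7110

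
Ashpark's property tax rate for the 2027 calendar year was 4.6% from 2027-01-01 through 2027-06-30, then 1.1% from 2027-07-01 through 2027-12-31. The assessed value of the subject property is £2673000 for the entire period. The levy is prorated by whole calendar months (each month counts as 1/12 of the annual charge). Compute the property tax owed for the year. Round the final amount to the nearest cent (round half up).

2027-01-01 to 2027-06-30: 6 months at 4.6% → £2673000 × 4.6% × 6/12 = £61479.0000
2027-07-01 to 2027-12-31: 6 months at 1.1% → £2673000 × 1.1% × 6/12 = £14701.5000
Total = £76180.5000

£76180.50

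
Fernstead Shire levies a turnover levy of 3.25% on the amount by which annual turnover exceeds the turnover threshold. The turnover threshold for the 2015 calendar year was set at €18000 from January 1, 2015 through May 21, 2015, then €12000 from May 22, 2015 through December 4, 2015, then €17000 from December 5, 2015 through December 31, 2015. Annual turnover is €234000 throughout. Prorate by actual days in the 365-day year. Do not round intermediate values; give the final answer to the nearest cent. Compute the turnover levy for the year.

€7127.65

January 1 – May 21, 2015: 141 days, exemption €18000 → (€234000 − €18000) × 3.25% × 141/365 = €2711.8356
May 22 – December 4, 2015: 197 days, exemption €12000 → (€234000 − €12000) × 3.25% × 197/365 = €3894.1233
December 5 – December 31, 2015: 27 days, exemption €17000 → (€234000 − €17000) × 3.25% × 27/365 = €521.6918
Total = €7127.6507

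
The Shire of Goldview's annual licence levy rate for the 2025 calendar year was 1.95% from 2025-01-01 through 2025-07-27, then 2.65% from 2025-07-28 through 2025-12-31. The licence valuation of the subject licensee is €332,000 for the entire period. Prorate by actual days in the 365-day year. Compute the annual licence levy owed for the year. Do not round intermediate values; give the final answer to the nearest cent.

€7,473.64

2025-01-01 to 2025-07-27: 208 days at 1.95% → €332,000 × 1.95% × 208/365 = €3,689.2932
2025-07-28 to 2025-12-31: 157 days at 2.65% → €332,000 × 2.65% × 157/365 = €3,784.3452
Total = €7,473.6384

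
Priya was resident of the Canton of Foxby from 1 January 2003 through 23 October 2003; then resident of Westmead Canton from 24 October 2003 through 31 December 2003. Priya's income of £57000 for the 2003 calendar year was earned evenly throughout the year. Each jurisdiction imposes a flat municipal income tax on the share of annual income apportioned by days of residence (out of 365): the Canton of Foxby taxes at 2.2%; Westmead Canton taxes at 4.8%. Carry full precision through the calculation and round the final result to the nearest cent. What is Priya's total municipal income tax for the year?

The Canton of Foxby, 1 January – 23 October 2003: 296 days → £57000 × 2.2% × 296/365 = £1016.9425
Westmead Canton, 24 October – 31 December 2003: 69 days → £57000 × 4.8% × 69/365 = £517.2164
Total = £1534.1589

£1534.16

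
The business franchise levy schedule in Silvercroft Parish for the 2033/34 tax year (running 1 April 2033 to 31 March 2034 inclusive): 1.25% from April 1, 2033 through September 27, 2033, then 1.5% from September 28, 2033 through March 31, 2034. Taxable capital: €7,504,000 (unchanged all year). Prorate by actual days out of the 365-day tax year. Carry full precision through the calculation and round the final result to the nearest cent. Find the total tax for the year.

€103,308.49

April 1 – September 27, 2033: 180 days at 1.25% → €7,504,000 × 1.25% × 180/365 = €46,257.5342
September 28, 2033 – March 31, 2034: 185 days at 1.5% → €7,504,000 × 1.5% × 185/365 = €57,050.9589
Total = €103,308.4932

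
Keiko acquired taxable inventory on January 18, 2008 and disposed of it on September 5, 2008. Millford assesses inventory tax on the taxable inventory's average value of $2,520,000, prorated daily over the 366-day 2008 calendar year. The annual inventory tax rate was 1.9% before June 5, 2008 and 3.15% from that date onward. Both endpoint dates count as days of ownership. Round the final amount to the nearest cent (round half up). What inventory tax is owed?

January 18 – June 4, 2008: 139 days at 1.9% → $2,520,000 × 1.9% × 139/366 = $18,183.9344
June 5 – September 5, 2008: 93 days at 3.15% → $2,520,000 × 3.15% × 93/366 = $20,170.3279
Total = $38,354.2623

$38,354.26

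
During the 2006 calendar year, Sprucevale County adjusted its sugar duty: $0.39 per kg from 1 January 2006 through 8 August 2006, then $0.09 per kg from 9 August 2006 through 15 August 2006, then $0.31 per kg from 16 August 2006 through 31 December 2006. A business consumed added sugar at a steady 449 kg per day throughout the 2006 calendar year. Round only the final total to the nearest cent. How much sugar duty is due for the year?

$58,015.29

1 January – 8 August 2006: 220 days × 449 kg/day = 98,780 kg at $0.39/kg → $38,524.20
9 August – 15 August 2006: 7 days × 449 kg/day = 3,143 kg at $0.09/kg → $282.87
16 August – 31 December 2006: 138 days × 449 kg/day = 61,962 kg at $0.31/kg → $19,208.22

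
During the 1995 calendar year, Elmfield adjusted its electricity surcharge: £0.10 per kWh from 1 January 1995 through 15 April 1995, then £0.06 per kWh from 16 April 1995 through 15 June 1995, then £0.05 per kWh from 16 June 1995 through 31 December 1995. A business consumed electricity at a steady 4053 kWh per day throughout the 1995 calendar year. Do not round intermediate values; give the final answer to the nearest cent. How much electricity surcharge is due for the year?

1 January – 15 April 1995: 105 days × 4053 kWh/day = 425,565 kWh at £0.10/kWh → £42556.50
16 April – 15 June 1995: 61 days × 4053 kWh/day = 247,233 kWh at £0.06/kWh → £14833.98
16 June – 31 December 1995: 199 days × 4053 kWh/day = 806,547 kWh at £0.05/kWh → £40327.35

£97717.83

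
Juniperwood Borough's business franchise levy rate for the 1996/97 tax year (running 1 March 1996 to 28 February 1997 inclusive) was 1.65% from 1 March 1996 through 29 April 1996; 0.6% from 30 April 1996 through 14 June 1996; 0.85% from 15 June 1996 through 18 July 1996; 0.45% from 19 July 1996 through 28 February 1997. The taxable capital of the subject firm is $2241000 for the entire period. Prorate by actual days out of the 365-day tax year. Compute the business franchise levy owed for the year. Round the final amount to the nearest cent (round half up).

1 March – 29 April 1996: 60 days at 1.65% → $2241000 × 1.65% × 60/365 = $6078.3288
30 April – 14 June 1996: 46 days at 0.6% → $2241000 × 0.6% × 46/365 = $1694.5644
15 June – 18 July 1996: 34 days at 0.85% → $2241000 × 0.85% × 34/365 = $1774.3808
19 July 1996 – 28 February 1997: 225 days at 0.45% → $2241000 × 0.45% × 225/365 = $6216.4726
Total = $15763.7466

$15763.75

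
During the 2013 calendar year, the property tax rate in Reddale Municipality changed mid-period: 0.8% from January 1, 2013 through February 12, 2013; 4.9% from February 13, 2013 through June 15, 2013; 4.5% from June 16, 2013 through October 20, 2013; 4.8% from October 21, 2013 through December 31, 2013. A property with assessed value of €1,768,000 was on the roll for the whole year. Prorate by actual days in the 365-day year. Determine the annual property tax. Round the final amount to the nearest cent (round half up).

€75,282.89

January 1 – February 12, 2013: 43 days at 0.8% → €1,768,000 × 0.8% × 43/365 = €1,666.2795
February 13 – June 15, 2013: 123 days at 4.9% → €1,768,000 × 4.9% × 123/365 = €29,193.7973
June 16 – October 20, 2013: 127 days at 4.5% → €1,768,000 × 4.5% × 127/365 = €27,682.5205
October 21 – December 31, 2013: 72 days at 4.8% → €1,768,000 × 4.8% × 72/365 = €16,740.2959
Total = €75,282.8932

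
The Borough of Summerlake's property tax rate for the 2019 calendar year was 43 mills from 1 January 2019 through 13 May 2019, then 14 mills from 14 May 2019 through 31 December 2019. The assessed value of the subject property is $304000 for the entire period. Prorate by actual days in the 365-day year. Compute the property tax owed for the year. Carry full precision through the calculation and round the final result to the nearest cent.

$7468.41

1 January – 13 May 2019: 133 days at 43 mills → $304000 × 4.3% × 133/365 = $4763.2219
14 May – 31 December 2019: 232 days at 14 mills → $304000 × 1.4% × 232/365 = $2705.1836
Total = $7468.4055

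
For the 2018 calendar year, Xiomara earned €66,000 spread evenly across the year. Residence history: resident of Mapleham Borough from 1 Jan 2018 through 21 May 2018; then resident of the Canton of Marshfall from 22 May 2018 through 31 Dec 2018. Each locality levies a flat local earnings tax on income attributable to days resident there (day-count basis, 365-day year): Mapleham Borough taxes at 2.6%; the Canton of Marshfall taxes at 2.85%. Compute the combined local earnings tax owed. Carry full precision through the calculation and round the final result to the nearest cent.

Mapleham Borough, 1 Jan – 21 May 2018: 141 days → €66,000 × 2.6% × 141/365 = €662.8932
The Canton of Marshfall, 22 May – 31 Dec 2018: 224 days → €66,000 × 2.85% × 224/365 = €1,154.3671
Total = €1,817.2603

€1,817.26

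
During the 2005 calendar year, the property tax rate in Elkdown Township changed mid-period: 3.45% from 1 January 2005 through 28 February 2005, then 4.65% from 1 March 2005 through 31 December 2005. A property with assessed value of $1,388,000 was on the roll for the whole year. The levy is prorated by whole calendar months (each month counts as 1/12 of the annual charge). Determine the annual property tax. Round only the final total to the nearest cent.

1 January – 28 February 2005: 2 months at 3.45% → $1,388,000 × 3.45% × 2/12 = $7,981.0000
1 March – 31 December 2005: 10 months at 4.65% → $1,388,000 × 4.65% × 10/12 = $53,785.0000
Total = $61,766.0000

$61,766.00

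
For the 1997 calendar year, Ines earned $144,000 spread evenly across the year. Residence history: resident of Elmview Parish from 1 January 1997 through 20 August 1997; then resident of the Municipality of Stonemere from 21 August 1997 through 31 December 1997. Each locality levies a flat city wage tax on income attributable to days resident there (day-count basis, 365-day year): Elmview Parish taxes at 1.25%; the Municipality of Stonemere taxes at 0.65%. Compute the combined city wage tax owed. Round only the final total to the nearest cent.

Elmview Parish, 1 January – 20 August 1997: 232 days → $144,000 × 1.25% × 232/365 = $1,144.1096
The Municipality of Stonemere, 21 August – 31 December 1997: 133 days → $144,000 × 0.65% × 133/365 = $341.0630
Total = $1,485.1726

$1,485.17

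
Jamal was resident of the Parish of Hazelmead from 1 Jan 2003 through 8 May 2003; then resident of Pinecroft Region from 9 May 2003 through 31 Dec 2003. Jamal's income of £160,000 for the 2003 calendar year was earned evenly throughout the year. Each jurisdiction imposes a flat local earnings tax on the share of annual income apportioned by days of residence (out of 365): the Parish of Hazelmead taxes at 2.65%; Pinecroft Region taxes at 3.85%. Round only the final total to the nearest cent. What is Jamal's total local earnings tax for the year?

The Parish of Hazelmead, 1 Jan – 8 May 2003: 128 days → £160,000 × 2.65% × 128/365 = £1,486.9041
Pinecroft Region, 9 May – 31 Dec 2003: 237 days → £160,000 × 3.85% × 237/365 = £3,999.7808
Total = £5,486.6849

£5,486.68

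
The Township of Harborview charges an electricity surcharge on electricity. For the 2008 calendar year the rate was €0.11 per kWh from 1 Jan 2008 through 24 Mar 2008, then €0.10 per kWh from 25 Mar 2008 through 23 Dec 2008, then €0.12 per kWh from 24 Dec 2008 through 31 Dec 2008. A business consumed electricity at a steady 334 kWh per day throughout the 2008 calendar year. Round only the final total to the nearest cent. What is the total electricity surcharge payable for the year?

€12558.40

1 Jan – 24 Mar 2008: 84 days × 334 kWh/day = 28,056 kWh at €0.11/kWh → €3086.16
25 Mar – 23 Dec 2008: 274 days × 334 kWh/day = 91,516 kWh at €0.10/kWh → €9151.60
24 Dec – 31 Dec 2008: 8 days × 334 kWh/day = 2,672 kWh at €0.12/kWh → €320.64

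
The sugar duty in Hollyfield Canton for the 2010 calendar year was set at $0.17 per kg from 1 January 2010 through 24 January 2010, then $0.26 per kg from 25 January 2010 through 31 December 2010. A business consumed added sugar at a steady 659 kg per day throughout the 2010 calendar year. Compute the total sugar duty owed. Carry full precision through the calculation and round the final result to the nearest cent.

$61,115.66

1 January – 24 January 2010: 24 days × 659 kg/day = 15,816 kg at $0.17/kg → $2,688.72
25 January – 31 December 2010: 341 days × 659 kg/day = 224,719 kg at $0.26/kg → $58,426.94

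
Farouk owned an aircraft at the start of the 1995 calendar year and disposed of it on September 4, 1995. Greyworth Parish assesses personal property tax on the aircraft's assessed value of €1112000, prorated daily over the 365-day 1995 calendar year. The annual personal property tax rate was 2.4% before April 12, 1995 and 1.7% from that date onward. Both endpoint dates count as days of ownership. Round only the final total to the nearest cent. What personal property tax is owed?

€14946.50

January 1 – April 11, 1995: 101 days at 2.4% → €1112000 × 2.4% × 101/365 = €7384.8986
April 12 – September 4, 1995: 146 days at 1.7% → €1112000 × 1.7% × 146/365 = €7561.6000
Total = €14946.4986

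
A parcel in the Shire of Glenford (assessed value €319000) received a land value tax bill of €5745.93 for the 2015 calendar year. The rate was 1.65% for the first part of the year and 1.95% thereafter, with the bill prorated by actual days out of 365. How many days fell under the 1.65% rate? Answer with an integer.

Let d = days at the first rate; then 365 − d days at the second rate.
€319000 × [1.65%·d + 1.95%·(365−d)] / 365 = €5745.93
Solving gives d = 181, so the new rate took effect on 1 Jul 2015.

181 days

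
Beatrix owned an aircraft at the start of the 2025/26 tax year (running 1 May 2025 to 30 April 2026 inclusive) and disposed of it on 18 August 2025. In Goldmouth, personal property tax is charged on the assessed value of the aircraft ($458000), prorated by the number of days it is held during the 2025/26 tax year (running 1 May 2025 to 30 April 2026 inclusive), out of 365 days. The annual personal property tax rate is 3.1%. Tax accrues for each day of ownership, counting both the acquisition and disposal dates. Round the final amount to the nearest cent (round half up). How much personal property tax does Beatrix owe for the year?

$4278.85

Days held (1 May – 18 August 2025): 110 out of 365
Tax = $458000 × 3.1% × 110/365 = $4278.8493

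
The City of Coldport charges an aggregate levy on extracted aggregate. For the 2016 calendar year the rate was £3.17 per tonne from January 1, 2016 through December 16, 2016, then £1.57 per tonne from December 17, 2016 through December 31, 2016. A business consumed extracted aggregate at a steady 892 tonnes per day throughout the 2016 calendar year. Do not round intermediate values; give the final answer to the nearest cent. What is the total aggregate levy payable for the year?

January 1 – December 16, 2016: 351 days × 892 tonnes/day = 313,092 tonnes at £3.17/tonne → £992,501.64
December 17 – December 31, 2016: 15 days × 892 tonnes/day = 13,380 tonnes at £1.57/tonne → £21,006.60

£1,013,508.24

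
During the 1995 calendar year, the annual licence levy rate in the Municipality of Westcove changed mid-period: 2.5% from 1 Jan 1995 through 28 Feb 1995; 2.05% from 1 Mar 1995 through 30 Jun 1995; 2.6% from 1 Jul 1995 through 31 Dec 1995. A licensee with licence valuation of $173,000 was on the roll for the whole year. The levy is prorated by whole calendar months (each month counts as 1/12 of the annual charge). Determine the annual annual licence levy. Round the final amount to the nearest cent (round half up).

1 Jan – 28 Feb 1995: 2 months at 2.5% → $173,000 × 2.5% × 2/12 = $720.8333
1 Mar – 30 Jun 1995: 4 months at 2.05% → $173,000 × 2.05% × 4/12 = $1,182.1667
1 Jul – 31 Dec 1995: 6 months at 2.6% → $173,000 × 2.6% × 6/12 = $2,249.0000
Total = $4,152.0000

$4,152.00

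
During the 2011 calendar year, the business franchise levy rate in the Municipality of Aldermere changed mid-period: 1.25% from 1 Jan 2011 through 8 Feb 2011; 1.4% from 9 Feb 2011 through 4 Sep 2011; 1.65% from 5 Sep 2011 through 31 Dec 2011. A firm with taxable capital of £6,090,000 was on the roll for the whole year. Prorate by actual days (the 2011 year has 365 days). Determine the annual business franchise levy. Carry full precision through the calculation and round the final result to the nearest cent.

1 Jan – 8 Feb 2011: 39 days at 1.25% → £6,090,000 × 1.25% × 39/365 = £8,133.9041
9 Feb – 4 Sep 2011: 208 days at 1.4% → £6,090,000 × 1.4% × 208/365 = £48,586.5205
5 Sep – 31 Dec 2011: 118 days at 1.65% → £6,090,000 × 1.65% × 118/365 = £32,485.5616
Total = £89,205.9863

£89,205.99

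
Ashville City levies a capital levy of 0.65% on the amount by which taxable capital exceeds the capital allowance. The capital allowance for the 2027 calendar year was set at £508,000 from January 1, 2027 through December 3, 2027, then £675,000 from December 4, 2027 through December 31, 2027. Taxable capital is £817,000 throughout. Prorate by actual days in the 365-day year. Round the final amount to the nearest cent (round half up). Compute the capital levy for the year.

£1,925.23

January 1 – December 3, 2027: 337 days, exemption £508,000 → (£817,000 − £508,000) × 0.65% × 337/365 = £1,854.4233
December 4 – December 31, 2027: 28 days, exemption £675,000 → (£817,000 − £675,000) × 0.65% × 28/365 = £70.8055
Total = £1,925.2288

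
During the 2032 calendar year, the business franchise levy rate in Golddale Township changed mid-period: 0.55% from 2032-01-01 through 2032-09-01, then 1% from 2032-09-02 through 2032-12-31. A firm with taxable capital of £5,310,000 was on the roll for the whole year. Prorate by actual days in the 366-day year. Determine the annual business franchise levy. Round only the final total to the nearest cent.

2032-01-01 to 2032-09-01: 245 days at 0.55% → £5,310,000 × 0.55% × 245/366 = £19,549.7951
2032-09-02 to 2032-12-31: 121 days at 1% → £5,310,000 × 1% × 121/366 = £17,554.9180
Total = £37,104.7131

£37,104.71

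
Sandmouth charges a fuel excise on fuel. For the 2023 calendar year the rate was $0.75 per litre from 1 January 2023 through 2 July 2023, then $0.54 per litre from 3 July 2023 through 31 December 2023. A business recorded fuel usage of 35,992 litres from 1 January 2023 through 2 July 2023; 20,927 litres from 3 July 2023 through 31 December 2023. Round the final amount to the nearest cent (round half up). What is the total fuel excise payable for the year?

1 January – 2 July 2023: 35,992 litres at $0.75/litre → $26,994.00
3 July – 31 December 2023: 20,927 litres at $0.54/litre → $11,300.58

$38,294.58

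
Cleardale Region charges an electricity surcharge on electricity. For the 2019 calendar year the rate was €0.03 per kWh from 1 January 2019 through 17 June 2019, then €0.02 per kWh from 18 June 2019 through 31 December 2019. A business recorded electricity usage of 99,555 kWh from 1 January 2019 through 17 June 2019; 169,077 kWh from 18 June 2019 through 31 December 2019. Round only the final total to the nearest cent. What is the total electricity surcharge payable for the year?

€6368.19

1 January – 17 June 2019: 99,555 kWh at €0.03/kWh → €2986.65
18 June – 31 December 2019: 169,077 kWh at €0.02/kWh → €3381.54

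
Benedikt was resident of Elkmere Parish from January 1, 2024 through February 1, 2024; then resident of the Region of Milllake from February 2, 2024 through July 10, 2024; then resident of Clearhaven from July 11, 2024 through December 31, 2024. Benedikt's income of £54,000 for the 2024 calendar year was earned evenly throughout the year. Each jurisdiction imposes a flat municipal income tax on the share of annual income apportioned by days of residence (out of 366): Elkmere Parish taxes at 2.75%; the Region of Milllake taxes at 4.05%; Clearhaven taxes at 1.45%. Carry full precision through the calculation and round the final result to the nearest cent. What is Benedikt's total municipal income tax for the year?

Elkmere Parish, January 1 – February 1, 2024: 32 days → £54,000 × 2.75% × 32/366 = £129.8361
The Region of Milllake, February 2 – July 10, 2024: 160 days → £54,000 × 4.05% × 160/366 = £956.0656
Clearhaven, July 11 – December 31, 2024: 174 days → £54,000 × 1.45% × 174/366 = £372.2459
Total = £1,458.1475

£1,458.15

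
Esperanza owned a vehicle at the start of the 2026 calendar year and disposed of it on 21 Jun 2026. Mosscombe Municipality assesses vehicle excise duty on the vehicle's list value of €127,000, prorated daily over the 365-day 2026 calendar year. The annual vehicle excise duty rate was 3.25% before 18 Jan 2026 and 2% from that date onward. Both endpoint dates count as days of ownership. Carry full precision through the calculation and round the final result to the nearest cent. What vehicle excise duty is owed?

1 Jan – 17 Jan 2026: 17 days at 3.25% → €127,000 × 3.25% × 17/365 = €192.2397
18 Jan – 21 Jun 2026: 155 days at 2% → €127,000 × 2% × 155/365 = €1,078.6301
Total = €1,270.8699

€1,270.87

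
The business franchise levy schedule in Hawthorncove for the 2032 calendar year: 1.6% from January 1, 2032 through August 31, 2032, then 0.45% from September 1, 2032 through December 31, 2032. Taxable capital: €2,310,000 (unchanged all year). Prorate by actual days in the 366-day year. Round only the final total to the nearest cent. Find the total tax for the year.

January 1 – August 31, 2032: 244 days at 1.6% → €2,310,000 × 1.6% × 244/366 = €24,640.0000
September 1 – December 31, 2032: 122 days at 0.45% → €2,310,000 × 0.45% × 122/366 = €3,465.0000
Total = €28,105.0000

€28,105.00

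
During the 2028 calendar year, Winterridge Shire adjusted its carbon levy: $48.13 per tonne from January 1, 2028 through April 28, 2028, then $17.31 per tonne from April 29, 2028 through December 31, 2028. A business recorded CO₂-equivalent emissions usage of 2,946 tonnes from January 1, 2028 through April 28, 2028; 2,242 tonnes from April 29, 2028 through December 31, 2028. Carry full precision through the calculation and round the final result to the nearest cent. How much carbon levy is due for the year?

$180,600.00

January 1 – April 28, 2028: 2,946 tonnes at $48.13/tonne → $141,790.98
April 29 – December 31, 2028: 2,242 tonnes at $17.31/tonne → $38,809.02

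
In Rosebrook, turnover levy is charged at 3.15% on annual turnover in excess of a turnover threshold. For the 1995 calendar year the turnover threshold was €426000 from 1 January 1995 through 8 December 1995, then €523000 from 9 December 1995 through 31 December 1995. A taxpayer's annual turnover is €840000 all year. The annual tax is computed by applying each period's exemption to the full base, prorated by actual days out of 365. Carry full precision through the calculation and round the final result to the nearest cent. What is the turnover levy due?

1 January – 8 December 1995: 342 days, exemption €426000 → (€840000 − €426000) × 3.15% × 342/365 = €12219.2384
9 December – 31 December 1995: 23 days, exemption €523000 → (€840000 − €523000) × 3.15% × 23/365 = €629.2233
Total = €12848.4616

€12848.46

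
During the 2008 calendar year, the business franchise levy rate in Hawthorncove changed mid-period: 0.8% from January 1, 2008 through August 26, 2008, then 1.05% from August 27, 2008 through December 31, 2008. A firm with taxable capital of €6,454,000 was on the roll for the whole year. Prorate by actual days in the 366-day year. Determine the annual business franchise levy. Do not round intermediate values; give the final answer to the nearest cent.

January 1 – August 26, 2008: 239 days at 0.8% → €6,454,000 × 0.8% × 239/366 = €33,715.9781
August 27 – December 31, 2008: 127 days at 1.05% → €6,454,000 × 1.05% × 127/366 = €23,514.7787
Total = €57,230.7568

€57,230.76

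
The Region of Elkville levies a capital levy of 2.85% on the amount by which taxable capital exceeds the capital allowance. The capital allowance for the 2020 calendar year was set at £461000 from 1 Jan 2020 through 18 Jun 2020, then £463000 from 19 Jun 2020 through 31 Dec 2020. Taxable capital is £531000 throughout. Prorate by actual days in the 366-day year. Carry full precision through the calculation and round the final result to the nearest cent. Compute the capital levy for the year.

1 Jan – 18 Jun 2020: 170 days, exemption £461000 → (£531000 − £461000) × 2.85% × 170/366 = £926.6393
19 Jun – 31 Dec 2020: 196 days, exemption £463000 → (£531000 − £463000) × 2.85% × 196/366 = £1037.8361
Total = £1964.4754

£1964.48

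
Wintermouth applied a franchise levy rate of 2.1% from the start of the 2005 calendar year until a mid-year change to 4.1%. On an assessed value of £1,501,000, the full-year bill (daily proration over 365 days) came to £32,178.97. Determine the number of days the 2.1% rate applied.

Let d = days at the first rate; then 365 − d days at the second rate.
£1,501,000 × [2.1%·d + 4.1%·(365−d)] / 365 = £32,178.97
Solving gives d = 357, so the new rate took effect on 24 Dec 2005.

357 days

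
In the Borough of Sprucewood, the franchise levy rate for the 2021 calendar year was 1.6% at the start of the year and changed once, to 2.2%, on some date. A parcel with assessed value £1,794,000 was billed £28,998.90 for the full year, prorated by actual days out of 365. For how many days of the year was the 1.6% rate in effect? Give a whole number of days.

355 days

Let d = days at the first rate; then 365 − d days at the second rate.
£1,794,000 × [1.6%·d + 2.2%·(365−d)] / 365 = £28,998.90
Solving gives d = 355, so the new rate took effect on 22 December 2021.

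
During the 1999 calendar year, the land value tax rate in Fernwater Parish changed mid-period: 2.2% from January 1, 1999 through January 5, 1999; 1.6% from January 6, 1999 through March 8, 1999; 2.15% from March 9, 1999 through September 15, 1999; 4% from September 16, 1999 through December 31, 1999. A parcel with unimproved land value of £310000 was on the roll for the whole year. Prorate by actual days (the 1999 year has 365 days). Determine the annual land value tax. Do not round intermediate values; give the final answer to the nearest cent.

£8058.73

January 1 – January 5, 1999: 5 days at 2.2% → £310000 × 2.2% × 5/365 = £93.4247
January 6 – March 8, 1999: 62 days at 1.6% → £310000 × 1.6% × 62/365 = £842.5205
March 9 – September 15, 1999: 191 days at 2.15% → £310000 × 2.15% × 191/365 = £3487.7123
September 16 – December 31, 1999: 107 days at 4% → £310000 × 4% × 107/365 = £3635.0685
Total = £8058.7260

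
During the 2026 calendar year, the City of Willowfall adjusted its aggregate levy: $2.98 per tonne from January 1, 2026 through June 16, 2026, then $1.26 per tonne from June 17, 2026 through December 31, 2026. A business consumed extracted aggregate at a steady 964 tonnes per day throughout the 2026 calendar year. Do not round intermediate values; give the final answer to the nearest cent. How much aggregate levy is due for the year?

January 1 – June 16, 2026: 167 days × 964 tonnes/day = 160,988 tonnes at $2.98/tonne → $479,744.24
June 17 – December 31, 2026: 198 days × 964 tonnes/day = 190,872 tonnes at $1.26/tonne → $240,498.72

$720,242.96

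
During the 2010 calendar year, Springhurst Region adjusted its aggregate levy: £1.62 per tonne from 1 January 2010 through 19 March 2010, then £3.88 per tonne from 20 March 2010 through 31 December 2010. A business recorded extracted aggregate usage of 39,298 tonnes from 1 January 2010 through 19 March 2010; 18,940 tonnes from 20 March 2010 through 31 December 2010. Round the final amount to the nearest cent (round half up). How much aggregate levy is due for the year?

£137,149.96

1 January – 19 March 2010: 39,298 tonnes at £1.62/tonne → £63,662.76
20 March – 31 December 2010: 18,940 tonnes at £3.88/tonne → £73,487.20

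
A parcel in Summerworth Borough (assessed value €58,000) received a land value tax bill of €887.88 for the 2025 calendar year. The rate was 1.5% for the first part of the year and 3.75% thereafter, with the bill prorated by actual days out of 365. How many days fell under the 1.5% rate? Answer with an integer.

Let d = days at the first rate; then 365 − d days at the second rate.
€58,000 × [1.5%·d + 3.75%·(365−d)] / 365 = €887.88
Solving gives d = 360, so the new rate took effect on December 27, 2025.

360 days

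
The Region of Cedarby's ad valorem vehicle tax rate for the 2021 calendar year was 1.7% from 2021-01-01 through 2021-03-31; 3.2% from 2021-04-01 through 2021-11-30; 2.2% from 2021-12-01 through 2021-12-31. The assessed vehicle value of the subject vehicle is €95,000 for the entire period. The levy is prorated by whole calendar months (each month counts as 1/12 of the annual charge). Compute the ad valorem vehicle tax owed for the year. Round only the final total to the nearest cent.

€2,604.58

2021-01-01 to 2021-03-31: 3 months at 1.7% → €95,000 × 1.7% × 3/12 = €403.7500
2021-04-01 to 2021-11-30: 8 months at 3.2% → €95,000 × 3.2% × 8/12 = €2,026.6667
2021-12-01 to 2021-12-31: 1 month at 2.2% → €95,000 × 2.2% × 1/12 = €174.1667
Total = €2,604.5833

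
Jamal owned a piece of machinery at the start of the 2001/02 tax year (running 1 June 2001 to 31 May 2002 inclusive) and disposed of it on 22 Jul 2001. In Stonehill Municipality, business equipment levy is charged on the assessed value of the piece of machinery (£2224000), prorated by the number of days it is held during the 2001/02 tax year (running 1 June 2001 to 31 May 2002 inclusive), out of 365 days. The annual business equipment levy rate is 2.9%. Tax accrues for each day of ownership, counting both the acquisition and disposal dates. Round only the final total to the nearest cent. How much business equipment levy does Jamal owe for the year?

Days held (1 Jun – 22 Jul 2001): 52 out of 365
Tax = £2224000 × 2.9% × 52/365 = £9188.4712

£9188.47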